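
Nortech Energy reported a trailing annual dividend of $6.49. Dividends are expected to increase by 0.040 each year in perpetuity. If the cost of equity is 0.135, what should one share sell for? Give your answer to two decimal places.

Gordon growth model: P₀ = D₁/(r − g). D₁ = 6.49 × (1 + 0.04) = 6.7496.
P₀ = 6.7496 / (0.135 − 0.04) = 6.7496 / 0.095 = 71.0484

$71.05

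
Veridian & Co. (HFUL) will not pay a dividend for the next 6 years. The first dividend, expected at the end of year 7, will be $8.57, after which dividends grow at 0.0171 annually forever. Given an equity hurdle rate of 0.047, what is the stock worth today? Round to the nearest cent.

$217.59

Deferred-dividend DDM. At t=6 the remaining stream is a growing perpetuity with first payment D_7 = 8.57.
V_6 = D_7/(r−g) = 8.57/(0.047−0.0171) = 286.6221
P₀ = V_6/(1+r)^6 = 286.6221/(1+0.047)^6 = 217.5853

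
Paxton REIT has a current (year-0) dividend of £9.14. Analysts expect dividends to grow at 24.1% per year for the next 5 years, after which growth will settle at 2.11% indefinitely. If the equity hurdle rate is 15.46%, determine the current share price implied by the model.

£157.33

Two-stage DDM. Project D₁…D_5 at 0.241, terminal growth 0.0211, discount at r = 0.1546.
D_1 = 11.3427
D_2 = 14.0763
D_3 = 17.4687
D_4 = 21.6787
D_5 = 26.9033
Terminal value at t=5: TV = D_6/(r−g) = 27.4709/(0.1546−0.0211) = 205.7748
P₀ = 11.3427/(1+0.1546)^1 + 14.0763/(1+0.1546)^2 + 17.4687/(1+0.1546)^3 + 21.6787/(1+0.1546)^4 + 26.9033/(1+0.1546)^5 + 205.7748/(1+0.1546)^5 = 157.3268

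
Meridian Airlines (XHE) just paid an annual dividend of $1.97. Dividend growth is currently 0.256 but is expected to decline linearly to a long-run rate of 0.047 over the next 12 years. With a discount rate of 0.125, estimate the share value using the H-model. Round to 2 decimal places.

$58.12

H-model: P₀ = D₀[(1+g_L) + H(g_S−g_L)]/(r−g_L), with H = 12/2 = 6.
P₀ = 1.97 × [(1+0.047) + 6×(0.256−0.047)] / (0.125−0.047)
   = 1.97 × 2.3010 / 0.078 = 58.1150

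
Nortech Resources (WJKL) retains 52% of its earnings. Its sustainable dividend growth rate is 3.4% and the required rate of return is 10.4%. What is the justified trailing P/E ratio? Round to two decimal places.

7.09

Payout ratio b = 1 − 0.52 = 0.48.
Justified trailing P/E = b(1+g)/(r−g) = 0.48×(1+0.034)/(0.104−0.034) = 7.0903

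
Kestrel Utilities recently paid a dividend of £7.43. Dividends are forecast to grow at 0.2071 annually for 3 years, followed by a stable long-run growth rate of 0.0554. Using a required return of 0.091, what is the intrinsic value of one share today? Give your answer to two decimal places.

£325.72

Two-stage DDM. Project D₁…D_3 at 0.2071, terminal growth 0.0554, discount at r = 0.091.
D_1 = 8.9688
D_2 = 10.8262
D_3 = 13.0683
Terminal value at t=3: TV = D_4/(r−g) = 13.7923/(0.091−0.0554) = 387.4232
P₀ = 8.9688/(1+0.091)^1 + 10.8262/(1+0.091)^2 + 13.0683/(1+0.091)^3 + 387.4232/(1+0.091)^3 = 325.7195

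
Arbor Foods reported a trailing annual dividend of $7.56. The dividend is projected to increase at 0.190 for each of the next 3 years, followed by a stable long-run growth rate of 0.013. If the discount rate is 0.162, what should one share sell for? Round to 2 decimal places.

Two-stage DDM. Project D₁…D_3 at 0.19, terminal growth 0.013, discount at r = 0.162.
D_1 = 8.9964
D_2 = 10.7057
D_3 = 12.7398
Terminal value at t=3: TV = D_4/(r−g) = 12.9054/(0.162−0.013) = 86.6136
P₀ = 8.9964/(1+0.162)^1 + 10.7057/(1+0.162)^2 + 12.7398/(1+0.162)^3 + 86.6136/(1+0.162)^3 = 78.9943

$78.99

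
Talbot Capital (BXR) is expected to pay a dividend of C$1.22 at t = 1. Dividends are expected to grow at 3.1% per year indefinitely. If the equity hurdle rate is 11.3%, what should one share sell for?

C$14.88

Gordon growth model: P₀ = D₁/(r − g), with D₁ = 1.22 given directly.
P₀ = 1.2200 / (0.113 − 0.031) = 1.2200 / 0.082 = 14.8780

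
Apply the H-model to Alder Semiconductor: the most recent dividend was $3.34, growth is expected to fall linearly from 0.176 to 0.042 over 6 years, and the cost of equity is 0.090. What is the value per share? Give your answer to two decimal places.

H-model: P₀ = D₀[(1+g_L) + H(g_S−g_L)]/(r−g_L), with H = 6/2 = 3.
P₀ = 3.34 × [(1+0.042) + 3×(0.176−0.042)] / (0.09−0.042)
   = 3.34 × 1.4440 / 0.048 = 100.4783

$100.48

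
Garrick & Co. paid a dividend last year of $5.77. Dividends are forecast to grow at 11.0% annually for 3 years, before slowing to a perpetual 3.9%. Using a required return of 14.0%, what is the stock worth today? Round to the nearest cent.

Two-stage DDM. Project D₁…D_3 at 0.11, terminal growth 0.039, discount at r = 0.14.
D_1 = 6.4047
D_2 = 7.1092
D_3 = 7.8912
Terminal value at t=3: TV = D_4/(r−g) = 8.1990/(0.14−0.039) = 81.1781
P₀ = 6.4047/(1+0.14)^1 + 7.1092/(1+0.14)^2 + 7.8912/(1+0.14)^3 + 81.1781/(1+0.14)^3 = 71.2077

$71.21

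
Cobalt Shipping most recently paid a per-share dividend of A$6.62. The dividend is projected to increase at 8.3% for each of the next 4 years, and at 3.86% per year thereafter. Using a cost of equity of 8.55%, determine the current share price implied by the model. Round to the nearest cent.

A$171.58

Two-stage DDM. Project D₁…D_4 at 0.083, terminal growth 0.0386, discount at r = 0.0855.
D_1 = 7.1695
D_2 = 7.7645
D_3 = 8.4090
D_4 = 9.1069
Terminal value at t=4: TV = D_5/(r−g) = 9.4585/(0.0855−0.0386) = 201.6728
P₀ = 7.1695/(1+0.0855)^1 + 7.7645/(1+0.0855)^2 + 8.4090/(1+0.0855)^3 + 9.1069/(1+0.0855)^4 + 201.6728/(1+0.0855)^4 = 171.5818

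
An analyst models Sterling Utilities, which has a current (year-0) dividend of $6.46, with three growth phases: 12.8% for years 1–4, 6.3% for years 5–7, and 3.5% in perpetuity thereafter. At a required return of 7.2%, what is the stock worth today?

$268.75

Three-stage DDM. Project D₁…D_7; terminal Gordon value at t=7 with g = 0.035; discount at r = 0.072.
D_1 = 7.2869
D_2 = 8.2196
D_3 = 9.2717
D_4 = 10.4585
D_5 = 11.1174
D_6 = 11.8178
D_7 = 12.5623
TV_7 = 13.0020/(0.072−0.035) = 351.4045
P₀ = Σ Dₜ/(1+r)ᵗ + TV_7/(1+r)^7 = 268.7520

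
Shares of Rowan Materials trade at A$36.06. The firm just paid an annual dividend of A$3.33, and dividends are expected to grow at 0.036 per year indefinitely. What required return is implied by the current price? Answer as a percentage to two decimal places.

Rearranging the constant-growth DDM: r = D₁/P₀ + g.
D₁ = 3.33 × (1 + 0.036) = 3.4499.
r = 3.4499 / 36.06 + 0.036 = 0.09567 + 0.036 = 0.13167

13.17%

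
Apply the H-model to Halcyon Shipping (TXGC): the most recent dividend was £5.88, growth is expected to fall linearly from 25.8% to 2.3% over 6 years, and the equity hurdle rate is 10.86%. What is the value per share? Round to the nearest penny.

H-model: P₀ = D₀[(1+g_L) + H(g_S−g_L)]/(r−g_L), with H = 6/2 = 3.
P₀ = 5.88 × [(1+0.023) + 3×(0.258−0.023)] / (0.1086−0.023)
   = 5.88 × 1.7280 / 0.0856 = 118.6991

£118.70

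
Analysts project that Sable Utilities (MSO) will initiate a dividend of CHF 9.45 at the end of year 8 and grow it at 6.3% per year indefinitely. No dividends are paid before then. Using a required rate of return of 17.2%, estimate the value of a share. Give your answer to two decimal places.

CHF 28.54

Deferred-dividend DDM. At t=7 the remaining stream is a growing perpetuity with first payment D_8 = 9.45.
V_7 = D_8/(r−g) = 9.45/(0.172−0.063) = 86.6972
P₀ = V_7/(1+r)^7 = 86.6972/(1+0.172)^7 = 28.5438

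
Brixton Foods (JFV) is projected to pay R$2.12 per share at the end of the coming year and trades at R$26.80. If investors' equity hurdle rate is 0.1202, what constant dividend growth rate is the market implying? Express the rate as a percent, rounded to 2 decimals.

4.11%

From P₀ = D₁/(r − g), the implied growth is g = r − D₁/P₀.
g = 0.1202 − 2.12/26.80 = 0.1202 − 0.07910 = 0.04110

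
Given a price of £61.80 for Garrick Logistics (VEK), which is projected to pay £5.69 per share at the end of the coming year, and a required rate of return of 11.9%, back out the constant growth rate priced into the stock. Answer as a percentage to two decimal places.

From P₀ = D₁/(r − g), the implied growth is g = r − D₁/P₀.
g = 0.119 − 5.69/61.80 = 0.119 − 0.09207 = 0.02693

2.69%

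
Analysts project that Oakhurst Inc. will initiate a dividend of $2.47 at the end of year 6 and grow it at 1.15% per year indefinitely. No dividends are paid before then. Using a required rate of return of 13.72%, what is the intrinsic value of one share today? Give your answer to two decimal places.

$10.33

Deferred-dividend DDM. At t=5 the remaining stream is a growing perpetuity with first payment D_6 = 2.47.
V_5 = D_6/(r−g) = 2.47/(0.1372−0.0115) = 19.6500
P₀ = V_5/(1+r)^5 = 19.6500/(1+0.1372)^5 = 10.3318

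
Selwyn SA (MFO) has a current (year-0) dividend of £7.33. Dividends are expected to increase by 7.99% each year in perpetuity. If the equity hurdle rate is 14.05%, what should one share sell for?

Gordon growth model: P₀ = D₁/(r − g). D₁ = 7.33 × (1 + 0.0799) = 7.9157.
P₀ = 7.9157 / (0.1405 − 0.0799) = 7.9157 / 0.0606 = 130.6216

£130.62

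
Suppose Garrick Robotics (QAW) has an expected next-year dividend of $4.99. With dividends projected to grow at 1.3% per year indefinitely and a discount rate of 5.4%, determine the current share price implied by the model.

$121.71

Gordon growth model: P₀ = D₁/(r − g), with D₁ = 4.99 given directly.
P₀ = 4.9900 / (0.054 − 0.013) = 4.9900 / 0.041 = 121.7073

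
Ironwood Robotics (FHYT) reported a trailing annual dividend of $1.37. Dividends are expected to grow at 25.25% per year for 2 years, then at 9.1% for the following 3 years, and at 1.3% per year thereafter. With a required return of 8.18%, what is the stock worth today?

$36.76

Three-stage DDM. Project D₁…D_5; terminal Gordon value at t=5 with g = 0.013; discount at r = 0.0818.
D_1 = 1.7159
D_2 = 2.1492
D_3 = 2.3448
D_4 = 2.5581
D_5 = 2.7909
TV_5 = 2.8272/(0.0818−0.013) = 41.0933
P₀ = Σ Dₜ/(1+r)ᵗ + TV_5/(1+r)^5 = 36.7618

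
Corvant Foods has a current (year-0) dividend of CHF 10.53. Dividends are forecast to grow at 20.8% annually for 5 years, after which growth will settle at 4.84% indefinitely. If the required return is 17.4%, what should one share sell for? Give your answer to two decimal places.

CHF 158.79

Two-stage DDM. Project D₁…D_5 at 0.208, terminal growth 0.0484, discount at r = 0.174.
D_1 = 12.7202
D_2 = 15.3660
D_3 = 18.5622
D_4 = 22.4231
D_5 = 27.0871
Terminal value at t=5: TV = D_6/(r−g) = 28.3982/(0.174−0.0484) = 226.0999
P₀ = 12.7202/(1+0.174)^1 + 15.3660/(1+0.174)^2 + 18.5622/(1+0.174)^3 + 22.4231/(1+0.174)^4 + 27.0871/(1+0.174)^5 + 226.0999/(1+0.174)^5 = 158.7867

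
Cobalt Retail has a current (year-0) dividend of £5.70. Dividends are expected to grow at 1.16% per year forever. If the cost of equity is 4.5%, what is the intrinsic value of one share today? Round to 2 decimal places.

Gordon growth model: P₀ = D₁/(r − g). D₁ = 5.70 × (1 + 0.0116) = 5.7661.
P₀ = 5.7661 / (0.045 − 0.0116) = 5.7661 / 0.0334 = 172.6383

£172.64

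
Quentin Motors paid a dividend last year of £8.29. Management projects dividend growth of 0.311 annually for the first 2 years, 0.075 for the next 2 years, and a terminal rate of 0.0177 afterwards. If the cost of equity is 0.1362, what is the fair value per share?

£125.78

Three-stage DDM. Project D₁…D_4; terminal Gordon value at t=4 with g = 0.0177; discount at r = 0.1362.
D_1 = 10.8682
D_2 = 14.2482
D_3 = 15.3168
D_4 = 16.4656
TV_4 = 16.7570/(0.1362−0.0177) = 141.4094
P₀ = Σ Dₜ/(1+r)ᵗ + TV_4/(1+r)^4 = 125.7763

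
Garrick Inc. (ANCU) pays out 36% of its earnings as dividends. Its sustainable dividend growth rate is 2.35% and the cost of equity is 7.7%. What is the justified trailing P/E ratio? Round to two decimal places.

6.89

Justified trailing P/E = b(1+g)/(r−g) = 0.36×(1+0.0235)/(0.077−0.0235) = 6.8871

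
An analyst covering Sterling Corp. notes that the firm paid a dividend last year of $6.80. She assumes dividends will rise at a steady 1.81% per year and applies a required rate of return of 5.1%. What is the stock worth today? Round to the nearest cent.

$210.43

Gordon growth model: P₀ = D₁/(r − g). D₁ = 6.80 × (1 + 0.0181) = 6.9231.
P₀ = 6.9231 / (0.051 − 0.0181) = 6.9231 / 0.0329 = 210.4280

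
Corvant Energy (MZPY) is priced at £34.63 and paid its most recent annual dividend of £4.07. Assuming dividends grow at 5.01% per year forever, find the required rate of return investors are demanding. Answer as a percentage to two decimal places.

17.35%

Rearranging the constant-growth DDM: r = D₁/P₀ + g.
D₁ = 4.07 × (1 + 0.0501) = 4.2739.
r = 4.2739 / 34.63 + 0.0501 = 0.12342 + 0.0501 = 0.17352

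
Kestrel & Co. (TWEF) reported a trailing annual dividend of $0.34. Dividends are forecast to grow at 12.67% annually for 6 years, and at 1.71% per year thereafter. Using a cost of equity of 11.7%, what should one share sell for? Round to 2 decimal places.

$5.75

Two-stage DDM. Project D₁…D_6 at 0.1267, terminal growth 0.0171, discount at r = 0.117.
D_1 = 0.3831
D_2 = 0.4316
D_3 = 0.4863
D_4 = 0.5479
D_5 = 0.6173
D_6 = 0.6956
Terminal value at t=6: TV = D_7/(r−g) = 0.7074/(0.117−0.0171) = 7.0815
P₀ = 0.3831/(1+0.117)^1 + 0.4316/(1+0.117)^2 + 0.4863/(1+0.117)^3 + 0.5479/(1+0.117)^4 + 0.6173/(1+0.117)^5 + 0.6956/(1+0.117)^6 + 7.0815/(1+0.117)^6 = 5.7488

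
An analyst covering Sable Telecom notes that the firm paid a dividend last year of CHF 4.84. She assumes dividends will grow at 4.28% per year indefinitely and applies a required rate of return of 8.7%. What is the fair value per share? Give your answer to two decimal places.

CHF 114.19

Gordon growth model: P₀ = D₁/(r − g). D₁ = 4.84 × (1 + 0.0428) = 5.0472.
P₀ = 5.0472 / (0.087 − 0.0428) = 5.0472 / 0.0442 = 114.1890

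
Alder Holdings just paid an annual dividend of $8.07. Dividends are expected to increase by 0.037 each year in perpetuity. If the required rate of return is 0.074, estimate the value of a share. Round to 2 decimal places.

$226.18

Gordon growth model: P₀ = D₁/(r − g). D₁ = 8.07 × (1 + 0.037) = 8.3686.
P₀ = 8.3686 / (0.074 − 0.037) = 8.3686 / 0.037 = 226.1781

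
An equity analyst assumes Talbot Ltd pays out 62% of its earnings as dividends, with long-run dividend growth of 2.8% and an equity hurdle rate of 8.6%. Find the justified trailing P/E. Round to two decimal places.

10.99

Justified trailing P/E = b(1+g)/(r−g) = 0.62×(1+0.028)/(0.086−0.028) = 10.9890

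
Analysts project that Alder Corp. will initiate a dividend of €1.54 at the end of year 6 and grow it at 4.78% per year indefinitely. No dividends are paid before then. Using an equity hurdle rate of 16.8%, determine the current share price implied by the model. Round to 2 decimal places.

Deferred-dividend DDM. At t=5 the remaining stream is a growing perpetuity with first payment D_6 = 1.54.
V_5 = D_6/(r−g) = 1.54/(0.168−0.0478) = 12.8120
P₀ = V_5/(1+r)^5 = 12.8120/(1+0.168)^5 = 5.8939

€5.89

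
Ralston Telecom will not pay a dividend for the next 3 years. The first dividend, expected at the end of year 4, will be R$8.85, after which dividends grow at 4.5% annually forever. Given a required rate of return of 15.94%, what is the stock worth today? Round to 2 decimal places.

R$49.64

Deferred-dividend DDM. At t=3 the remaining stream is a growing perpetuity with first payment D_4 = 8.85.
V_3 = D_4/(r−g) = 8.85/(0.1594−0.045) = 77.3601
P₀ = V_3/(1+r)^3 = 77.3601/(1+0.1594)^3 = 49.6384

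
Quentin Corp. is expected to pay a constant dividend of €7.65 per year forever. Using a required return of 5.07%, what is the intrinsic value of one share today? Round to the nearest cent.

Zero-growth DDM (perpetuity): P₀ = D/r = 7.65 / 0.0507 = 150.8876

€150.89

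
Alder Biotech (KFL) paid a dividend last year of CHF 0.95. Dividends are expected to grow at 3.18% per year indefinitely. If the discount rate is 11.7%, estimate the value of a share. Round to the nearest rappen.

Gordon growth model: P₀ = D₁/(r − g). D₁ = 0.95 × (1 + 0.0318) = 0.9802.
P₀ = 0.9802 / (0.117 − 0.0318) = 0.9802 / 0.0852 = 11.5048

CHF 11.50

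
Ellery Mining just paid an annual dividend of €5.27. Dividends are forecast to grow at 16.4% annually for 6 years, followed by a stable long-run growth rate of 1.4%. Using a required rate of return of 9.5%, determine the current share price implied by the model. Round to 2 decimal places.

Two-stage DDM. Project D₁…D_6 at 0.164, terminal growth 0.014, discount at r = 0.095.
D_1 = 6.1343
D_2 = 7.1403
D_3 = 8.3113
D_4 = 9.6744
D_5 = 11.2610
D_6 = 13.1078
Terminal value at t=6: TV = D_7/(r−g) = 13.2913/(0.095−0.014) = 164.0897
P₀ = 6.1343/(1+0.095)^1 + 7.1403/(1+0.095)^2 + 8.3113/(1+0.095)^3 + 9.6744/(1+0.095)^4 + 11.2610/(1+0.095)^5 + 13.1078/(1+0.095)^6 + 164.0897/(1+0.095)^6 = 134.5652

€134.57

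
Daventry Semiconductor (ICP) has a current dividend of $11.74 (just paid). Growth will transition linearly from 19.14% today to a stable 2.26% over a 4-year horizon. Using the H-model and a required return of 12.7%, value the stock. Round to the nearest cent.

$152.96

H-model: P₀ = D₀[(1+g_L) + H(g_S−g_L)]/(r−g_L), with H = 4/2 = 2.
P₀ = 11.74 × [(1+0.0226) + 2×(0.1914−0.0226)] / (0.127−0.0226)
   = 11.74 × 1.3602 / 0.1044 = 152.9574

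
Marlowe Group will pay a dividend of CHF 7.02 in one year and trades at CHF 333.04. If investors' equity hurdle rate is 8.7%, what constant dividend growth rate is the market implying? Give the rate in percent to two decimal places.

6.59%

From P₀ = D₁/(r − g), the implied growth is g = r − D₁/P₀.
g = 0.087 − 7.02/333.04 = 0.087 − 0.02108 = 0.06592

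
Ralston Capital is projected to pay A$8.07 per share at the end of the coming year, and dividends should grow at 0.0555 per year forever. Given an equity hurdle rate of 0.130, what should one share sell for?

Gordon growth model: P₀ = D₁/(r − g), with D₁ = 8.07 given directly.
P₀ = 8.0700 / (0.13 − 0.0555) = 8.0700 / 0.0745 = 108.3221

A$108.32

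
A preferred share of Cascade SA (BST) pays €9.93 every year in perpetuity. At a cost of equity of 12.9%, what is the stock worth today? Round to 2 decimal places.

Zero-growth DDM (perpetuity): P₀ = D/r = 9.93 / 0.129 = 76.9767

€76.98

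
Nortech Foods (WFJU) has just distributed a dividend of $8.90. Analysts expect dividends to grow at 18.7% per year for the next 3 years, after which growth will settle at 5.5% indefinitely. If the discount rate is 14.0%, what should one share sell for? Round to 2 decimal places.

Two-stage DDM. Project D₁…D_3 at 0.187, terminal growth 0.055, discount at r = 0.14.
D_1 = 10.5643
D_2 = 12.5398
D_3 = 14.8848
Terminal value at t=3: TV = D_4/(r−g) = 15.7034/(0.14−0.055) = 184.7463
P₀ = 10.5643/(1+0.14)^1 + 12.5398/(1+0.14)^2 + 14.8848/(1+0.14)^3 + 184.7463/(1+0.14)^3 = 153.6612

$153.66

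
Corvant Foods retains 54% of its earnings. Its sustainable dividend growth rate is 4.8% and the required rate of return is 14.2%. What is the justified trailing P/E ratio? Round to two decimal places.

5.13

Payout ratio b = 1 − 0.54 = 0.46.
Justified trailing P/E = b(1+g)/(r−g) = 0.46×(1+0.048)/(0.142−0.048) = 5.1285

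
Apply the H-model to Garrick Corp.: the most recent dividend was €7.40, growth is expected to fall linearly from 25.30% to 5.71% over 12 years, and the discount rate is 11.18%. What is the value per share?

H-model: P₀ = D₀[(1+g_L) + H(g_S−g_L)]/(r−g_L), with H = 12/2 = 6.
P₀ = 7.40 × [(1+0.0571) + 6×(0.253−0.0571)] / (0.1118−0.0571)
   = 7.40 × 2.2325 / 0.0547 = 302.0201

€302.02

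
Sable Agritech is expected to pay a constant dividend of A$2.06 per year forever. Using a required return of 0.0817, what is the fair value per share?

A$25.21

Zero-growth DDM (perpetuity): P₀ = D/r = 2.06 / 0.0817 = 25.2142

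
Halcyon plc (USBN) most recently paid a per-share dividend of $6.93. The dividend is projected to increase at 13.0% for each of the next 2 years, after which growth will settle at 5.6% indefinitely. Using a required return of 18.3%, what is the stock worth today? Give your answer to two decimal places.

$65.52

Two-stage DDM. Project D₁…D_2 at 0.13, terminal growth 0.056, discount at r = 0.183.
D_1 = 7.8309
D_2 = 8.8489
Terminal value at t=2: TV = D_3/(r−g) = 9.3445/(0.183−0.056) = 73.5784
P₀ = 7.8309/(1+0.183)^1 + 8.8489/(1+0.183)^2 + 73.5784/(1+0.183)^2 = 65.5177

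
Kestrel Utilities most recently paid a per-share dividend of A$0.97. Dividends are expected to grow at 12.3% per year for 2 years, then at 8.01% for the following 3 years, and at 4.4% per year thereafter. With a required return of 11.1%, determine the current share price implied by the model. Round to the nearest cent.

A$18.97

Three-stage DDM. Project D₁…D_5; terminal Gordon value at t=5 with g = 0.044; discount at r = 0.111.
D_1 = 1.0893
D_2 = 1.2233
D_3 = 1.3213
D_4 = 1.4271
D_5 = 1.5414
TV_5 = 1.6093/(0.111−0.044) = 24.0187
P₀ = Σ Dₜ/(1+r)ᵗ + TV_5/(1+r)^5 = 18.9723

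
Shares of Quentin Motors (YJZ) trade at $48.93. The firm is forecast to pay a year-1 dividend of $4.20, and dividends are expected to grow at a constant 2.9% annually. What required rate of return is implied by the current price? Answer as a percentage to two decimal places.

11.48%

Rearranging the constant-growth DDM: r = D₁/P₀ + g.
r = 4.2000 / 48.93 + 0.029 = 0.08584 + 0.029 = 0.11484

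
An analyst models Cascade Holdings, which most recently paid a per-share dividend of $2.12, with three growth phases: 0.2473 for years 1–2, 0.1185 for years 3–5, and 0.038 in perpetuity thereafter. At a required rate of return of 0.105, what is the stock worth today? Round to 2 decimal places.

$56.80

Three-stage DDM. Project D₁…D_5; terminal Gordon value at t=5 with g = 0.038; discount at r = 0.105.
D_1 = 2.6443
D_2 = 3.2982
D_3 = 3.6890
D_4 = 4.1262
D_5 = 4.6151
TV_5 = 4.7905/(0.105−0.038) = 71.5004
P₀ = Σ Dₜ/(1+r)ᵗ + TV_5/(1+r)^5 = 56.7981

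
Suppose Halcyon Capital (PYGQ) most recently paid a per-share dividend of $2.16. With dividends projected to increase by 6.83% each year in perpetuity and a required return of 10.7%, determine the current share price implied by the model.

$59.63

Gordon growth model: P₀ = D₁/(r − g). D₁ = 2.16 × (1 + 0.0683) = 2.3075.
P₀ = 2.3075 / (0.107 − 0.0683) = 2.3075 / 0.0387 = 59.6260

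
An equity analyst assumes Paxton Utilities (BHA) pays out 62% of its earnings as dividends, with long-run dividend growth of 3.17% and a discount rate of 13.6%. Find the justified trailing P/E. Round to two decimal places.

6.13

Justified trailing P/E = b(1+g)/(r−g) = 0.62×(1+0.0317)/(0.136−0.0317) = 6.1328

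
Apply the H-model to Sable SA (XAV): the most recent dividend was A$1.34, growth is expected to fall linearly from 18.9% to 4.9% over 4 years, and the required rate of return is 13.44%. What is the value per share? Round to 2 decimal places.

A$20.85

H-model: P₀ = D₀[(1+g_L) + H(g_S−g_L)]/(r−g_L), with H = 4/2 = 2.
P₀ = 1.34 × [(1+0.049) + 2×(0.189−0.049)] / (0.1344−0.049)
   = 1.34 × 1.3290 / 0.0854 = 20.8532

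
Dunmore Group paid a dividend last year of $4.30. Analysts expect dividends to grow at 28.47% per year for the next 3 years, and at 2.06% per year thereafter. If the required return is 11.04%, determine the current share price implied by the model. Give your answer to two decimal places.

Two-stage DDM. Project D₁…D_3 at 0.2847, terminal growth 0.0206, discount at r = 0.1104.
D_1 = 5.5242
D_2 = 7.0970
D_3 = 9.1175
Terminal value at t=3: TV = D_4/(r−g) = 9.3053/(0.1104−0.0206) = 103.6222
P₀ = 5.5242/(1+0.1104)^1 + 7.0970/(1+0.1104)^2 + 9.1175/(1+0.1104)^3 + 103.6222/(1+0.1104)^3 = 93.0761

$93.08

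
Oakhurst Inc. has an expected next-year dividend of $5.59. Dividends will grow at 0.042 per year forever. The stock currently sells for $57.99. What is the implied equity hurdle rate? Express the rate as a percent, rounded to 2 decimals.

13.84%

Rearranging the constant-growth DDM: r = D₁/P₀ + g.
r = 5.5900 / 57.99 + 0.042 = 0.09640 + 0.042 = 0.13840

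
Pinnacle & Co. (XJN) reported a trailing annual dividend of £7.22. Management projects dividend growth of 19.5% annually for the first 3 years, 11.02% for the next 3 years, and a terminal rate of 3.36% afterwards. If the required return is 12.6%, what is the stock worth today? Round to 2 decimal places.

£142.13

Three-stage DDM. Project D₁…D_6; terminal Gordon value at t=6 with g = 0.0336; discount at r = 0.126.
D_1 = 8.6279
D_2 = 10.3103
D_3 = 12.3209
D_4 = 13.6786
D_5 = 15.1860
D_6 = 16.8595
TV_6 = 17.4260/(0.126−0.0336) = 188.5928
P₀ = Σ Dₜ/(1+r)ᵗ + TV_6/(1+r)^6 = 142.1284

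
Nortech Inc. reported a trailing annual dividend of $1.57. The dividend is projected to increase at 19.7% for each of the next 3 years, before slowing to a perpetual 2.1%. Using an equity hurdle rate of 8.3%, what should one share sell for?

Two-stage DDM. Project D₁…D_3 at 0.197, terminal growth 0.021, discount at r = 0.083.
D_1 = 1.8793
D_2 = 2.2495
D_3 = 2.6927
Terminal value at t=3: TV = D_4/(r−g) = 2.7492/(0.083−0.021) = 44.3421
P₀ = 1.8793/(1+0.083)^1 + 2.2495/(1+0.083)^2 + 2.6927/(1+0.083)^3 + 44.3421/(1+0.083)^3 = 40.6815

$40.68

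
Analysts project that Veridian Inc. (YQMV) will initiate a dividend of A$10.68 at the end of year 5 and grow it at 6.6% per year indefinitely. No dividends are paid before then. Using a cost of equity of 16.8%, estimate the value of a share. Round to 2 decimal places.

A$56.26

Deferred-dividend DDM. At t=4 the remaining stream is a growing perpetuity with first payment D_5 = 10.68.
V_4 = D_5/(r−g) = 10.68/(0.168−0.066) = 104.7059
P₀ = V_4/(1+r)^4 = 104.7059/(1+0.168)^4 = 56.2600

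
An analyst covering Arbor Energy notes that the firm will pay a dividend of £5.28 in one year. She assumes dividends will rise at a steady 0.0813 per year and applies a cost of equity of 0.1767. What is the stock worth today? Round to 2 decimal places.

£55.35

Gordon growth model: P₀ = D₁/(r − g), with D₁ = 5.28 given directly.
P₀ = 5.2800 / (0.1767 − 0.0813) = 5.2800 / 0.0954 = 55.3459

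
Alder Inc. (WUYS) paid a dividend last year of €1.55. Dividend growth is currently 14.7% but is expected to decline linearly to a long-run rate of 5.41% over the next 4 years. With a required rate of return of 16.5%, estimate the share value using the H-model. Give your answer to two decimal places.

€17.33

H-model: P₀ = D₀[(1+g_L) + H(g_S−g_L)]/(r−g_L), with H = 4/2 = 2.
P₀ = 1.55 × [(1+0.0541) + 2×(0.147−0.0541)] / (0.165−0.0541)
   = 1.55 × 1.2399 / 0.1109 = 17.3295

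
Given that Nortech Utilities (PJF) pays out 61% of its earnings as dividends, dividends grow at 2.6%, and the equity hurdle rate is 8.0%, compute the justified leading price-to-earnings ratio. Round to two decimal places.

11.30

Justified leading P/E = b/(r−g) = 0.61/(0.08−0.026) = 11.2963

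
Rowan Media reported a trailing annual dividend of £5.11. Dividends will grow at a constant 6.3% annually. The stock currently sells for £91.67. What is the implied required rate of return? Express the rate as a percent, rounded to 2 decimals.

12.23%

Rearranging the constant-growth DDM: r = D₁/P₀ + g.
D₁ = 5.11 × (1 + 0.063) = 5.4319.
r = 5.4319 / 91.67 + 0.063 = 0.05926 + 0.063 = 0.12226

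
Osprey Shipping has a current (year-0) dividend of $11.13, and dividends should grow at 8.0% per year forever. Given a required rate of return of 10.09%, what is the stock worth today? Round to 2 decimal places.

$575.14

Gordon growth model: P₀ = D₁/(r − g). D₁ = 11.13 × (1 + 0.08) = 12.0204.
P₀ = 12.0204 / (0.1009 − 0.08) = 12.0204 / 0.0209 = 575.1388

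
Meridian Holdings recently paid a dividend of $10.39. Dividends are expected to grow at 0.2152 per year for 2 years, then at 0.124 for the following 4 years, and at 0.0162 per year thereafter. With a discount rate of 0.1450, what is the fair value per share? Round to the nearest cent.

Three-stage DDM. Project D₁…D_6; terminal Gordon value at t=6 with g = 0.0162; discount at r = 0.145.
D_1 = 12.6259
D_2 = 15.3430
D_3 = 17.2456
D_4 = 19.3840
D_5 = 21.7876
D_6 = 24.4893
TV_6 = 24.8860/(0.145−0.0162) = 193.2145
P₀ = Σ Dₜ/(1+r)ᵗ + TV_6/(1+r)^6 = 153.1796

$153.18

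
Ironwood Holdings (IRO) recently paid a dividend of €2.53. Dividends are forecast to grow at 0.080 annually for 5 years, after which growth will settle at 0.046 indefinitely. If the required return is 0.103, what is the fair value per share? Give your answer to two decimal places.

Two-stage DDM. Project D₁…D_5 at 0.08, terminal growth 0.046, discount at r = 0.103.
D_1 = 2.7324
D_2 = 2.9510
D_3 = 3.1871
D_4 = 3.4420
D_5 = 3.7174
Terminal value at t=5: TV = D_6/(r−g) = 3.8884/(0.103−0.046) = 68.2176
P₀ = 2.7324/(1+0.103)^1 + 2.9510/(1+0.103)^2 + 3.1871/(1+0.103)^3 + 3.4420/(1+0.103)^4 + 3.7174/(1+0.103)^5 + 68.2176/(1+0.103)^5 = 53.6651

€53.67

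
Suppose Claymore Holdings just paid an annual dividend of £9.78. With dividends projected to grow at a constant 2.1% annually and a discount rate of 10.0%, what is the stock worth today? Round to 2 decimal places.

Gordon growth model: P₀ = D₁/(r − g). D₁ = 9.78 × (1 + 0.021) = 9.9854.
P₀ = 9.9854 / (0.1 − 0.021) = 9.9854 / 0.079 = 126.3972

£126.40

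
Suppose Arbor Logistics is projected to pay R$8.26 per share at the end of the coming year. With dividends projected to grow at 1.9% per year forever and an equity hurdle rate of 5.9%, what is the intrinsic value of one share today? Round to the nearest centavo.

Gordon growth model: P₀ = D₁/(r − g), with D₁ = 8.26 given directly.
P₀ = 8.2600 / (0.059 − 0.019) = 8.2600 / 0.04 = 206.5000

R$206.50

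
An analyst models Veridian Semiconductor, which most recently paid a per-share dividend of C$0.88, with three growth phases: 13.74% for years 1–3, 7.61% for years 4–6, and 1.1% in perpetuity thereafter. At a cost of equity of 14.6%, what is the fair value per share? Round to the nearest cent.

C$10.21

Three-stage DDM. Project D₁…D_6; terminal Gordon value at t=6 with g = 0.011; discount at r = 0.146.
D_1 = 1.0009
D_2 = 1.1384
D_3 = 1.2949
D_4 = 1.3934
D_5 = 1.4994
D_6 = 1.6135
TV_6 = 1.6313/(0.146−0.011) = 12.0836
P₀ = Σ Dₜ/(1+r)ᵗ + TV_6/(1+r)^6 = 10.2138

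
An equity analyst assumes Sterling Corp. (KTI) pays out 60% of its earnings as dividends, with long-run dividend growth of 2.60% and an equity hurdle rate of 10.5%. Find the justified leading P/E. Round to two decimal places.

7.59

Justified leading P/E = b/(r−g) = 0.60/(0.105−0.026) = 7.5949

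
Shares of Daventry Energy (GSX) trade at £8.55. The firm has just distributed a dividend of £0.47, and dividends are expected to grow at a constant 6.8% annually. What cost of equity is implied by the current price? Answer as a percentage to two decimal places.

Rearranging the constant-growth DDM: r = D₁/P₀ + g.
D₁ = 0.47 × (1 + 0.068) = 0.5020.
r = 0.5020 / 8.55 + 0.068 = 0.05871 + 0.068 = 0.12671

12.67%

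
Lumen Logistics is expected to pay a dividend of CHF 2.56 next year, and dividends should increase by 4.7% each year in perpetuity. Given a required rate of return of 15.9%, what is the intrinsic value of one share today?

CHF 22.86

Gordon growth model: P₀ = D₁/(r − g), with D₁ = 2.56 given directly.
P₀ = 2.5600 / (0.159 − 0.047) = 2.5600 / 0.112 = 22.8571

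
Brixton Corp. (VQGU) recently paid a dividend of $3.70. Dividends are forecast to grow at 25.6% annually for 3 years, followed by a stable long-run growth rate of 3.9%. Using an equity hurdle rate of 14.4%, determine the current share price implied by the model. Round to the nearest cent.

$61.87

Two-stage DDM. Project D₁…D_3 at 0.256, terminal growth 0.039, discount at r = 0.144.
D_1 = 4.6472
D_2 = 5.8369
D_3 = 7.3311
Terminal value at t=3: TV = D_4/(r−g) = 7.6170/(0.144−0.039) = 72.5432
P₀ = 4.6472/(1+0.144)^1 + 5.8369/(1+0.144)^2 + 7.3311/(1+0.144)^3 + 72.5432/(1+0.144)^3 = 61.8715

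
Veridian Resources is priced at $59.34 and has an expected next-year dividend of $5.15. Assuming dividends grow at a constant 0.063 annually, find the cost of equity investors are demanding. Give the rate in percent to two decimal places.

Rearranging the constant-growth DDM: r = D₁/P₀ + g.
r = 5.1500 / 59.34 + 0.063 = 0.08679 + 0.063 = 0.14979

14.98%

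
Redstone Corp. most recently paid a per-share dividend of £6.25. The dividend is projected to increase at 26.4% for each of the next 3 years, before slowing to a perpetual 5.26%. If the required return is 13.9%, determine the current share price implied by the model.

£127.24

Two-stage DDM. Project D₁…D_3 at 0.264, terminal growth 0.0526, discount at r = 0.139.
D_1 = 7.9000
D_2 = 9.9856
D_3 = 12.6218
Terminal value at t=3: TV = D_4/(r−g) = 13.2857/(0.139−0.0526) = 153.7697
P₀ = 7.9000/(1+0.139)^1 + 9.9856/(1+0.139)^2 + 12.6218/(1+0.139)^3 + 153.7697/(1+0.139)^3 = 127.2386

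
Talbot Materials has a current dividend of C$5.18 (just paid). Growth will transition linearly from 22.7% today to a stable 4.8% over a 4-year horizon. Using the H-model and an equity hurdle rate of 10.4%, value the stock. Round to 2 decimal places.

C$130.05

H-model: P₀ = D₀[(1+g_L) + H(g_S−g_L)]/(r−g_L), with H = 4/2 = 2.
P₀ = 5.18 × [(1+0.048) + 2×(0.227−0.048)] / (0.104−0.048)
   = 5.18 × 1.4060 / 0.056 = 130.0550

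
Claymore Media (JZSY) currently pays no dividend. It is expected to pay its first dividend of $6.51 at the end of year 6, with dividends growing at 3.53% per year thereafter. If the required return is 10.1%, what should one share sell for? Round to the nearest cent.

Deferred-dividend DDM. At t=5 the remaining stream is a growing perpetuity with first payment D_6 = 6.51.
V_5 = D_6/(r−g) = 6.51/(0.101−0.0353) = 99.0868
P₀ = V_5/(1+r)^5 = 99.0868/(1+0.101)^5 = 61.2462

$61.25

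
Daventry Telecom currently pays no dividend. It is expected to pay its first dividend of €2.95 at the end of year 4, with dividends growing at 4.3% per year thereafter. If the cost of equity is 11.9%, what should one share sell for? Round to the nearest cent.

€27.70

Deferred-dividend DDM. At t=3 the remaining stream is a growing perpetuity with first payment D_4 = 2.95.
V_3 = D_4/(r−g) = 2.95/(0.119−0.043) = 38.8158
P₀ = V_3/(1+r)^3 = 38.8158/(1+0.119)^3 = 27.7024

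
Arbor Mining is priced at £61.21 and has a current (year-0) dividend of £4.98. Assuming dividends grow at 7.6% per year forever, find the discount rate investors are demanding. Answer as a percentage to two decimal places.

Rearranging the constant-growth DDM: r = D₁/P₀ + g.
D₁ = 4.98 × (1 + 0.076) = 5.3585.
r = 5.3585 / 61.21 + 0.076 = 0.08754 + 0.076 = 0.16354

16.35%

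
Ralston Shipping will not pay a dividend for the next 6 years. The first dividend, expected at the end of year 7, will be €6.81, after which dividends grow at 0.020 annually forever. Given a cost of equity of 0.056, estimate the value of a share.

€136.41

Deferred-dividend DDM. At t=6 the remaining stream is a growing perpetuity with first payment D_7 = 6.81.
V_6 = D_7/(r−g) = 6.81/(0.056−0.02) = 189.1667
P₀ = V_6/(1+r)^6 = 189.1667/(1+0.056)^6 = 136.4147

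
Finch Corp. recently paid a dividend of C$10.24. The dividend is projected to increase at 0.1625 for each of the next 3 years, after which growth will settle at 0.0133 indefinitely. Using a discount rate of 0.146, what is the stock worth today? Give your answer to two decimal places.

Two-stage DDM. Project D₁…D_3 at 0.1625, terminal growth 0.0133, discount at r = 0.146.
D_1 = 11.9040
D_2 = 13.8384
D_3 = 16.0871
Terminal value at t=3: TV = D_4/(r−g) = 16.3011/(0.146−0.0133) = 122.8417
P₀ = 11.9040/(1+0.146)^1 + 13.8384/(1+0.146)^2 + 16.0871/(1+0.146)^3 + 122.8417/(1+0.146)^3 = 113.2323

C$113.23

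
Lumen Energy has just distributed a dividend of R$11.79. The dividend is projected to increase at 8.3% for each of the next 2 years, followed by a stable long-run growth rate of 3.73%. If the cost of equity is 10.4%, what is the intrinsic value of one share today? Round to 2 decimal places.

Two-stage DDM. Project D₁…D_2 at 0.083, terminal growth 0.0373, discount at r = 0.104.
D_1 = 12.7686
D_2 = 13.8284
Terminal value at t=2: TV = D_3/(r−g) = 14.3442/(0.104−0.0373) = 215.0549
P₀ = 12.7686/(1+0.104)^1 + 13.8284/(1+0.104)^2 + 215.0549/(1+0.104)^2 = 199.3572

R$199.36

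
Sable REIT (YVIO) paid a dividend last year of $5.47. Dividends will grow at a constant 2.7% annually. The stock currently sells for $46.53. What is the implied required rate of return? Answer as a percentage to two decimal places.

14.77%

Rearranging the constant-growth DDM: r = D₁/P₀ + g.
D₁ = 5.47 × (1 + 0.027) = 5.6177.
r = 5.6177 / 46.53 + 0.027 = 0.12073 + 0.027 = 0.14773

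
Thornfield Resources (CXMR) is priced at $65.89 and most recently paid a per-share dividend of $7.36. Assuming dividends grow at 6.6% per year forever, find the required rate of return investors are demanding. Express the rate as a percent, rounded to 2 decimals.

18.51%

Rearranging the constant-growth DDM: r = D₁/P₀ + g.
D₁ = 7.36 × (1 + 0.066) = 7.8458.
r = 7.8458 / 65.89 + 0.066 = 0.11907 + 0.066 = 0.18507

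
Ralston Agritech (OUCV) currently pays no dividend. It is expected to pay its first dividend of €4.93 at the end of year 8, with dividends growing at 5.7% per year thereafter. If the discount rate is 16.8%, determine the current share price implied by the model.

Deferred-dividend DDM. At t=7 the remaining stream is a growing perpetuity with first payment D_8 = 4.93.
V_7 = D_8/(r−g) = 4.93/(0.168−0.057) = 44.4144
P₀ = V_7/(1+r)^7 = 44.4144/(1+0.168)^7 = 14.9770

€14.98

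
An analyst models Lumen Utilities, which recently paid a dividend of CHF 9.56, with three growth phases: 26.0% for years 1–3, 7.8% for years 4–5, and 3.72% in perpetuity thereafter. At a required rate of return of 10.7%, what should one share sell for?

Three-stage DDM. Project D₁…D_5; terminal Gordon value at t=5 with g = 0.0372; discount at r = 0.107.
D_1 = 12.0456
D_2 = 15.1775
D_3 = 19.1236
D_4 = 20.6152
D_5 = 22.2232
TV_5 = 23.0499/(0.107−0.0372) = 330.2282
P₀ = Σ Dₜ/(1+r)ᵗ + TV_5/(1+r)^5 = 263.1036

CHF 263.10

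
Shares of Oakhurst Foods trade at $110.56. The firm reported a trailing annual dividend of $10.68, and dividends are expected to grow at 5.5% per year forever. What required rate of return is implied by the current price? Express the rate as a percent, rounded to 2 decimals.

15.69%

Rearranging the constant-growth DDM: r = D₁/P₀ + g.
D₁ = 10.68 × (1 + 0.055) = 11.2674.
r = 11.2674 / 110.56 + 0.055 = 0.10191 + 0.055 = 0.15691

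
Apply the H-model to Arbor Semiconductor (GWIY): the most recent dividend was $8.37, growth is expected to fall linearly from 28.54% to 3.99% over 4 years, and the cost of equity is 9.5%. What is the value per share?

$232.55

H-model: P₀ = D₀[(1+g_L) + H(g_S−g_L)]/(r−g_L), with H = 4/2 = 2.
P₀ = 8.37 × [(1+0.0399) + 2×(0.2854−0.0399)] / (0.095−0.0399)
   = 8.37 × 1.5309 / 0.0551 = 232.5523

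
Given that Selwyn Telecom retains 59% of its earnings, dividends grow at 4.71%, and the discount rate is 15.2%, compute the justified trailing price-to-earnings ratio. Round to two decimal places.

Payout ratio b = 1 − 0.59 = 0.41.
Justified trailing P/E = b(1+g)/(r−g) = 0.41×(1+0.0471)/(0.152−0.0471) = 4.0926

4.09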